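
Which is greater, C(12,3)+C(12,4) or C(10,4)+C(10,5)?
C(12,3)+C(12,4)

Explanation: First=715, Second=462.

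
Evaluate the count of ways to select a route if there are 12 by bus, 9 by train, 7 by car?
28

Explanation: By the addition principle: 12 + 9 + 7 = 28.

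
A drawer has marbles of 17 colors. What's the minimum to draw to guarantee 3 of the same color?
35

Worst case: 2 of each = 34. One more: 35.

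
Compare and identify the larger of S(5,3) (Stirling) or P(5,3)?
S(5,3) = 3·S(4,3) + S(4,2) = 3·6 + 7 = 25; P(5,3) = 60.
Final answer: P(5,3)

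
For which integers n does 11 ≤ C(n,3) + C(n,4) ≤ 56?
5, 6

Solution: C(4,3)+C(4,4)=5; C(5,3)+C(5,4)=15; C(6,3)+C(6,4)=35; C(7,3)+C(7,4)=70. So valid n = 5, 6.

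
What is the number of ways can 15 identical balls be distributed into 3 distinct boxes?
136
C(15+3-1, 3-1) = C(17, 2) = 136.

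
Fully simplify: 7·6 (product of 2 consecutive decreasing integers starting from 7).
This is P(7,2) = 7!/(5)! = 42.
Final answer: 42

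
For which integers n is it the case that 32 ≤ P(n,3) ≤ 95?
5

Solution: P(4,3)=24; P(5,3)=60; P(6,3)=120. So valid n = 5.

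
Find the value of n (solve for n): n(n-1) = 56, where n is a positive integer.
n² − n − 56 = 0, so n = (1 ± √(1 + 4·56))/2 = (1 ± √225)/2 = (1 ± 15)/2, i.e. n = 8 or n = -7. Taking the positive root, n = 8 (check: 8×7 = 56).
Final answer: 8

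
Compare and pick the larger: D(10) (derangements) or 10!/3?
D(10) = (10-1)·[D(9) + D(8)] = 9·[133,496 + 14,833] = 1,334,961; 10!/3 = 3,628,800/3 = 1,209,600.
Final answer: D(10)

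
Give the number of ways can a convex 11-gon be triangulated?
4,862

Using the Catalan number formula: C_n = C(2n, n) / (n+1)
C_9 = C(18, 9) / (9+1)
     = 48620 / 10
     = 4,862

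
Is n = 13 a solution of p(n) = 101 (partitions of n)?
Yes

Explanation: Pentagonal recurrence p(n) = p(n−1) + p(n−2) − p(n−5) − p(n−7) + …: p(13) = p(12) + p(11) − p(8) − p(6) + p(1) = 77 + 56 − 22 − 11 + 1 = 101, which equals 101.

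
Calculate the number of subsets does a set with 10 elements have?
1,024

Solution: Each element can be included or excluded: 2^10 = 1,024.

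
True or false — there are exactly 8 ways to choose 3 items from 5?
False
C(5,3) = 10 ≠ 8.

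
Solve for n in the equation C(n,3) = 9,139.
C(n,3) = n(n−1)(n−2)/3! is increasing in n, and n(n−1)(n−2) = 3!·9,139 = 54,834 ≈ (n−1)^3 gives n ≈ 39.0. Check: C(37,3) = 7,770, C(38,3) = 8,436, C(39,3) = 9,139 ✓. So n = 39.
Final answer: 39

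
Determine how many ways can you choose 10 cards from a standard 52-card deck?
15,820,024,220

Working:
C(52,10) = 15,820,024,220.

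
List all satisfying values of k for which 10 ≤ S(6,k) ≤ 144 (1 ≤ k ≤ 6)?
2, 3, 4, 5

S(6,1)=1; S(6,2)=31; S(6,3)=90; S(6,4)=65; S(6,5)=15; S(6,6)=1. So valid k = 2, 3, 4, 5.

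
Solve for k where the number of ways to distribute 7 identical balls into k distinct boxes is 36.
3

Explanation: Stars and bars: the count is C(7+k−1, k−1), increasing in k. k=2: C(8,1) = 8, k=3: C(9,2) = 36 ✓. So k = 3.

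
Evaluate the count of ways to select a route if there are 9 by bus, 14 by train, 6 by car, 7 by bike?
36

Reasoning: By the addition principle: 9 + 14 + 6 + 7 = 36.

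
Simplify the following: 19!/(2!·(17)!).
This is C(19,2) = 171.

Answer: 171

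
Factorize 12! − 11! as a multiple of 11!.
11 × 11! = 439,084,800

Working:
12! − 11! = 12·11! − 11! = (12 − 1)·11! = 11 × 11! = 439,084,800.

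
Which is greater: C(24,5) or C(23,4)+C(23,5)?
Equal

Solution: By Pascal's identity: C(24,5) = C(23,4)+C(23,5) = 42,504. Equal.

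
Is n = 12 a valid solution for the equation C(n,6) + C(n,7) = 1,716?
Yes

Solution: C(12,6) + C(12,7) = 924 + 792 = 1,716, which equals 1,716.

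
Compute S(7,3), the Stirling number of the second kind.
301

Explanation: Using the Stirling recurrence: S(n,k) = k·S(n-1,k) + S(n-1,k-1)
S(7,3) = 3·S(6,3) + S(6,2)
         = 3·90 + 31
         = 270 + 31
         = 301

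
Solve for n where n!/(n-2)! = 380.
n!/(n-2)! = n×(n-1), a product of 2 consecutive integers ≈ (n−0.5)^2. 380^(1/2) + 0.5 ≈ 20.0; check n = 20: 20×19 = 380 ✓. So n = 20.
Final answer: 20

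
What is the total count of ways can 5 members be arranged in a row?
Arrangements of 5 distinct objects: 5! = 120.
Final answer: 120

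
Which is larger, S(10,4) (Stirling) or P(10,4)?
S(10,4)

Reasoning: S(10,4) = 4·S(9,4) + S(9,3) = 4·7,770 + 3,025 = 34,105; P(10,4) = 5,040.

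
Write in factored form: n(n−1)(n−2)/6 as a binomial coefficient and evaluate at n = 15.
C(n,3); C(15,3) = 455

Working:
n(n−1)(n−2)/6 = n!/(3!(n−3)!) = C(n,3). At n = 15: C(15,3) = 455.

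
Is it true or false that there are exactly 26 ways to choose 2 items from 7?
False

Solution: C(7,2) = 21 ≠ 26.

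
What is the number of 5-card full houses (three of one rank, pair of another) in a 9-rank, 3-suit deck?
216

Solution: Triple rank: 9. Triple suits: C(3,3)=1. Pair rank: 8. Pair suits: C(3,2)=3. Total: 216.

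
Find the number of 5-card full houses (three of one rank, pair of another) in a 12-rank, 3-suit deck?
396

Explanation: Triple rank: 12. Triple suits: C(3,3)=1. Pair rank: 11. Pair suits: C(3,2)=3. Total: 396.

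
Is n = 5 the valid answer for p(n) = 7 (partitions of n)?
Yes

Pentagonal recurrence p(n) = p(n−1) + p(n−2) − p(n−5) − p(n−7) + …: p(5) = p(4) + p(3) − p(0) = 5 + 3 − 1 = 7, which equals 7.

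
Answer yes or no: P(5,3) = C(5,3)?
No

Reasoning: P(5,3) = 60 but C(5,3) = 10; they differ by a factor of 3! = 6, so the statement does not hold.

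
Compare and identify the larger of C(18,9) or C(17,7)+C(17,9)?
C(18,9)
C(18,9)=48,620; C(17,7)+C(17,9)=19,448+24,310=43,758.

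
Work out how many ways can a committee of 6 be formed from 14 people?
3,003

Explanation: C(14,6) = 14! / (6! × (14-6)!)
         = 14! / (6! × 8!)
         = 3,003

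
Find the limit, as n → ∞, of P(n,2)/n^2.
1

Working:
P(n,2) = n(n-1) ≈ n^2 for large n. Limit = 1.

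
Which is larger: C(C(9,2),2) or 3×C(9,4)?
C(C(9,2),2)
C(C(9,2),2)=630, 3×C(9,4)=378.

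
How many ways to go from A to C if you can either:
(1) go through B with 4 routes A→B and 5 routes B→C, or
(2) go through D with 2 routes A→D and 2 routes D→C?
24

Explanation: Route via B: 4×5=20. Route via D: 2×2=4. Total: 24.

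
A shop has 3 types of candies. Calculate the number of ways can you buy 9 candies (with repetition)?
55

Working:
Stars and bars: C(9+3-1, 9) = C(11, 9) = 55.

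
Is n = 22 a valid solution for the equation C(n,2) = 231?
Yes

Solution: C(22,2) = 22·21/2! = 462/2 = 231, which equals 231.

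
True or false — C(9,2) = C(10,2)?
False

Explanation: LHS = C(9,2) = 36; RHS = C(10,2) = 45. 36 ≠ 45, so the statement does not hold.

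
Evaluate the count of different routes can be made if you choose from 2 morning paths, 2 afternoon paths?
4

Working:
By the multiplication principle: 2 × 2 = 4.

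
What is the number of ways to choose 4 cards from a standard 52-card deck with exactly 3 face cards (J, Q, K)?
8,800
12 face cards and 40 non-face cards: C(12,3) × C(40,1) = 220 × 40 = 8,800.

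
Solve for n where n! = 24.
4

Reasoning: n! is strictly increasing. 2! = 2, 3! = 6, 4! = 24 ✓. So n = 4.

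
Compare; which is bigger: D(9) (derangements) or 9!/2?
9!/2

Solution: D(9) = (9-1)·[D(8) + D(7)] = 8·[14,833 + 1,854] = 133,496; 9!/2 = 362,880/2 = 181,440.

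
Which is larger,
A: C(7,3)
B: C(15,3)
A=C(7,3)=35, B=C(15,3)=455.
Final answer: B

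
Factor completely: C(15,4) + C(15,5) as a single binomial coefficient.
By Pascal's identity: C(15,4) + C(15,5) = C(16,5) = 4,368.

Answer: C(16,5)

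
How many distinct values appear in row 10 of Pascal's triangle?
Row 10 has entries C(10,0)..C(10,10); by symmetry C(10,k)=C(10,10-k), giving 6 distinct values.

Answer: 6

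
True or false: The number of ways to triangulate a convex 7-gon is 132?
False

Working:
Triangulations of a convex 7-gon are counted by the Catalan number C_5: C_5 = C(10,5)/(5+1) = 252/6 = 42.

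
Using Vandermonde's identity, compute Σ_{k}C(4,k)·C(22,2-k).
= C(4+22,2) = C(26,2) = 325.

Answer: 325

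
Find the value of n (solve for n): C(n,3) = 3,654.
29

Working:
C(n,3) = n(n−1)(n−2)/3! is increasing in n, and n(n−1)(n−2) = 3!·3,654 = 21,924 ≈ (n−1)^3 gives n ≈ 29.0. Check: C(27,3) = 2,925, C(28,3) = 3,276, C(29,3) = 3,654 ✓. So n = 29.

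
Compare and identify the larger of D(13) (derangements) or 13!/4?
D(13)
D(13) = (13-1)·[D(12) + D(11)] = 12·[176,214,841 + 14,684,570] = 2,290,792,932; 13!/4 = 6,227,020,800/4 = 1,556,755,200.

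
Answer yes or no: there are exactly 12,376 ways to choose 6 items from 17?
Yes

C(17,6) = 12,376.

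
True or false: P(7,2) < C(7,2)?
False

Explanation: P(7,2) = 42 and C(7,2) = 21; P(n,r) = r! × C(n,r) so P > C whenever r ≥ 2.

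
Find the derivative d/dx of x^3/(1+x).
(3x^2(1+x) - x^3)/(1+x)²

Explanation: Quotient rule: [3x^{2}(1+x) - x^3]/(1+x)².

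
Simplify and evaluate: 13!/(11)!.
This equals 13×12 = 156.

Answer: 156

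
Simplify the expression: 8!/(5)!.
336

This equals 8×7×6 = 336.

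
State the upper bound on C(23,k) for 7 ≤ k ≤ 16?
1,352,078

Solution: C(23,k) is maximised at the centre of the row: C(23,11) = 1,352,078.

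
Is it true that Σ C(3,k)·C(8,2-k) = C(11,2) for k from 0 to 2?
True

Working:
Vandermonde's identity gives C(11,2) = 55; RHS C(11,2) = 55.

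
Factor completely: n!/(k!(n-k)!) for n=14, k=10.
C(14,10) = 1,001

This is the binomial coefficient C(14,10) = 1,001.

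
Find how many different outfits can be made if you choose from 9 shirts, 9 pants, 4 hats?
By the multiplication principle: 9 × 9 × 4 = 324.

Answer: 324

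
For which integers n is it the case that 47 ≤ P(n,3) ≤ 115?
5

P(4,3)=24; P(5,3)=60; P(6,3)=120. So valid n = 5.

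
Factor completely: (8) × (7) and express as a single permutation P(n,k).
P(8,2) = 8!/(6)!
Product of 2 consecutive descending integers starting at 8: P(8,2) = 8!/6! = 56.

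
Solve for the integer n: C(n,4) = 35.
7

Solution: C(n,4) = n(n−1)(n−2)(n−3)/4! is increasing in n, and n(n−1)(n−2)(n−3) = 4!·35 = 840 ≈ (n−1.5)^4 gives n ≈ 6.9. Check: C(5,4) = 5, C(6,4) = 15, C(7,4) = 35 ✓. So n = 7.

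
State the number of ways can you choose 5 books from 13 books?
C(13,5) = 13! / (5! × (13-5)!)
         = 13! / (5! × 8!)
         = 1,287

Answer: 1,287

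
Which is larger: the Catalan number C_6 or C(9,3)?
C_6

Working:
C_6 = C(12,6)/(6+1) = 924/7 = 132; C(9,3) = 84.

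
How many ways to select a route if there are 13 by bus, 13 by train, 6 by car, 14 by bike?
46
By the addition principle: 13 + 13 + 6 + 14 = 46.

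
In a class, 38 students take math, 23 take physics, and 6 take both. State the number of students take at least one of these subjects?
55

Explanation: |A∪B| = |A|+|B|-|A∩B| = 38+23-6 = 55.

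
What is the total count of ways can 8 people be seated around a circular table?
Circular arrangements: (8-1)! = 5,040.
Final answer: 5,040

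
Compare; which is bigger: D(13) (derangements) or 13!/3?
D(13) = (13-1)·[D(12) + D(11)] = 12·[176,214,841 + 14,684,570] = 2,290,792,932; 13!/3 = 6,227,020,800/3 = 2,075,673,600.
Final answer: D(13)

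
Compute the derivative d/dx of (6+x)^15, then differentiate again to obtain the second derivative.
First derivative: 15(6+x)^{14}. Second derivative: 15·14·(6+x)^{13} = 210(6+x)^{13}.

Answer: 210(6+x)^13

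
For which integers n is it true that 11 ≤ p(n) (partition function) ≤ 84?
6, 7, 8, 9, 10, 11, 12

Explanation: Tabulating p(n) via p(n) = p(n−1) + p(n−2) − p(n−5) − p(n−7) + …: p(5)=7; p(6)=11; p(7)=15; p(8)=22; p(9)=30; p(10)=42; p(11)=56; p(12)=77; p(13)=101. So valid n = 6, 7, 8, 9, 10, 11, 12.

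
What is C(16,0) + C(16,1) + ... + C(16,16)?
Sum of binomial coefficients = 2^16 = 65,536.

Answer: 65,536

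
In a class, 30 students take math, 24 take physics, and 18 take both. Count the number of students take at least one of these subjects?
36

Reasoning: |A∪B| = |A|+|B|-|A∩B| = 30+24-18 = 36.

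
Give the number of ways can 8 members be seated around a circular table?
Circular arrangements: (8-1)! = 5,040.
Final answer: 5,040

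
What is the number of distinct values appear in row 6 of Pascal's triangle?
4

Explanation: Row 6 has entries C(6,0)..C(6,6); by symmetry C(6,k)=C(6,6-k), giving 4 distinct values.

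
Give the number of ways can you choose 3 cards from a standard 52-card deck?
22,100

Reasoning: C(52,3) = 22,100.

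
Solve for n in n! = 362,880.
9

Working:
n! is strictly increasing. 7! = 5,040, 8! = 40,320, 9! = 362,880 ✓. So n = 9.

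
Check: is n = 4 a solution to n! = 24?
Yes

Explanation: 4! = 4·3! = 4·6 = 24, which equals 24.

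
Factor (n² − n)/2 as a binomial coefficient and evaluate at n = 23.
C(n,2); C(23,2) = 253

Reasoning: (n² − n)/2 = n(n−1)/2 = C(n,2). At n = 23: C(23,2) = 253.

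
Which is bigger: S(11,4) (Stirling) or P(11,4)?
S(11,4)

Solution: S(11,4) = 4·S(10,4) + S(10,3) = 4·34,105 + 9,330 = 145,750; P(11,4) = 7,920.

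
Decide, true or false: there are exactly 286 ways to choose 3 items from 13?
True

Working:
C(13,3) = 286.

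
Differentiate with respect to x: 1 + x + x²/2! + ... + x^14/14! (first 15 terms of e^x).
1 + x + x²/2! + ... + x^13/13!
Differentiating term by term gives the first 14 terms of e^x.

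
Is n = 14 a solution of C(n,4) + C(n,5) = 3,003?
Yes

Explanation: C(14,4) + C(14,5) = 1,001 + 2,002 = 3,003, which equals 3,003.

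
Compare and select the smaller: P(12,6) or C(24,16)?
P(12,6)
P(12,6)=665,280, C(24,16)=735,471.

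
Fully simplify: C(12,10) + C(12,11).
By Pascal's identity: C(13,11) = 78.
Final answer: 78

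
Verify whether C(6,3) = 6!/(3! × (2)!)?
False

Working:
The correct denominator is 3!×3!, giving C(6,3) = 20; the stated RHS is 6!/(3!×2!) = 60 ≠ 20, so the statement does not hold.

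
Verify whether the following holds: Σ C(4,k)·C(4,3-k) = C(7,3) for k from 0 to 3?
False

Explanation: Vandermonde's identity gives C(8,3) = 56; RHS C(7,3) = 35.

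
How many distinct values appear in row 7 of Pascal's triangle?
4

Solution: Row 7 has entries C(7,0)..C(7,7); by symmetry C(7,k)=C(7,7-k), giving 4 distinct values.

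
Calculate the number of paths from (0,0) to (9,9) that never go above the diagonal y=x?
4,862

Explanation: Counted by the Catalan number C_9: C_9 = C(18,9)/(9+1) = 48,620/10 = 4,862.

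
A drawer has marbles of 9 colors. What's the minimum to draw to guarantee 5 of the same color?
37

Solution: Worst case: 4 of each = 36. One more: 37.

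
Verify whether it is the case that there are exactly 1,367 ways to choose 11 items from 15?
False

Solution: C(15,11) = 1,365 ≠ 1367.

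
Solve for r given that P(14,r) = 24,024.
4

Reasoning: P(14,r) = 14·13·…·(14−r+1), a product of r factors. Multiplying down from 14: 14 = 14; 14·13 = 182; 14·13·12 = 2,184; 14·13·12·11 = 24,024 ✓ (4 factors). So r = 4.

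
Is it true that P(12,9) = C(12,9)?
False

P(12,9) = 79,833,600 but C(12,9) = 220; they differ by a factor of 9! = 362880, so the statement does not hold.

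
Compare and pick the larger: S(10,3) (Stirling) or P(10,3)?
S(10,3)

Working:
S(10,3) = 3·S(9,3) + S(9,2) = 3·3,025 + 255 = 9,330; P(10,3) = 720.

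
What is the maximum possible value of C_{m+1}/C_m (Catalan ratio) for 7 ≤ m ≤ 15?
62/17

C_{m+1}/C_m = 2(2m+1)/(m+2), which increases with m. Maximum at m = 15: 2·31/17 = 62/17.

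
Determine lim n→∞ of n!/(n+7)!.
n!/(n+7)! = 1/[(n+1)(n+2)···(n+7)] → 0 as n → ∞.

Answer: 0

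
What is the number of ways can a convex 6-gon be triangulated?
14

Reasoning: Using the Catalan number formula: C_n = C(2n, n) / (n+1)
C_4 = C(8, 4) / (4+1)
     = 70 / 5
     = 14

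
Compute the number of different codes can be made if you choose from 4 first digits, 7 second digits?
28

Working:
By the multiplication principle: 4 × 7 = 28.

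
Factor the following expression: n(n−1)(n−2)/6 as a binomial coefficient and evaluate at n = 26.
C(n,3); C(26,3) = 2,600

Solution: n(n−1)(n−2)/6 = n!/(3!(n−3)!) = C(n,3). At n = 26: C(26,3) = 2,600.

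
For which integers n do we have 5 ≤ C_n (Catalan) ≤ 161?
3, 4, 5, 6

Working:
C_2=2; C_3=5; C_4=14; C_5=42; C_6=132; C_7=429. So valid n = 3, 4, 5, 6.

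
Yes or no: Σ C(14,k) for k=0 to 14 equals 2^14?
Yes

Working:
Binomial theorem: Σ C(14,k) = (1+1)^14 = 2^14 = 16,384; RHS 2^14 = 16,384.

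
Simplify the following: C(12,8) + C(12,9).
715

Solution: By Pascal's identity: C(13,9) = 715.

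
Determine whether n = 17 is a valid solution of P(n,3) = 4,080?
Yes

Reasoning: P(17,3) = 17·16·15 = 4,080, which equals 4,080.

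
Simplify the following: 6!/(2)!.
This equals 6×5×...×3 = 360.

Answer: 360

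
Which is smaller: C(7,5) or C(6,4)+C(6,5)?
Equal
By Pascal's identity: C(7,5) = C(6,4)+C(6,5) = 21. Equal.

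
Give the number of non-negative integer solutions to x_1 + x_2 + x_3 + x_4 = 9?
220

Working:
C(9+4-1, 4-1) = 220.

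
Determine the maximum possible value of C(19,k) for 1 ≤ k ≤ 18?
C(19,k) is maximised at the centre of the row: C(19,9) = 92,378.
Final answer: 92,378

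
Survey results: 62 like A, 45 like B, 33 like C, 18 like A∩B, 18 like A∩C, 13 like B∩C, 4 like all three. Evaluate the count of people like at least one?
95

Solution: |A∪B∪C| = 62+45+33-18-18-13+4 = 95.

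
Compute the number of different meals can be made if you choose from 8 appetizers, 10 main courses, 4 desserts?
320

Solution: By the multiplication principle: 8 × 10 × 4 = 320.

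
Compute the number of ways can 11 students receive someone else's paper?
Using D(n) = (n-1)[D(n-1) + D(n-2)]:
D(11) = (11-1) × [D(10) + D(9)]
      = 10 × [1334961 + 133496]
      = 10 × 1468457
      = 14,684,570
Final answer: 14,684,570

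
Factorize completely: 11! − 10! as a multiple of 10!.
10 × 10! = 36,288,000

Solution: 11! − 10! = 11·10! − 10! = (11 − 1)·10! = 10 × 10! = 36,288,000.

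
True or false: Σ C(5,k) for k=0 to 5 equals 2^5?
Binomial theorem: Σ C(5,k) = (1+1)^5 = 2^5 = 32; RHS 2^5 = 32.

Answer: True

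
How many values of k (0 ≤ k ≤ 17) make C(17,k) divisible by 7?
6

Reasoning: Checking C(17,k) mod 7 for k = 0..17: divisible at k = 4, 5, 6, 11, 12, 13. That's 6 values.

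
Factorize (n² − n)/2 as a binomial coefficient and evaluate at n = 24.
C(n,2); C(24,2) = 276

(n² − n)/2 = n(n−1)/2 = C(n,2). At n = 24: C(24,2) = 276.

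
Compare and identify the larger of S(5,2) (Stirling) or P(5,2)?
S(5,2) = 2·S(4,2) + S(4,1) = 2·7 + 1 = 15; P(5,2) = 20.
Final answer: P(5,2)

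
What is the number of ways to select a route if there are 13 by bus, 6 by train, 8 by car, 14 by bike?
41
By the addition principle: 13 + 6 + 8 + 14 = 41.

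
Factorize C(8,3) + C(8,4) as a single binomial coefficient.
C(9,4)

Reasoning: By Pascal's identity: C(8,3) + C(8,4) = C(9,4) = 126.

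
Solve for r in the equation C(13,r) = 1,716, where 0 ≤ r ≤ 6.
6
C(13,r) is increasing for 0 ≤ r ≤ 6. Stepping up (C(13,r+1) = C(13,r)·(13−r)/(r+1)): C(13,1) = 13, C(13,2) = 78, C(13,3) = 286, C(13,4) = 715, C(13,5) = 1,287, C(13,6) = 1,716 ✓. So r = 6.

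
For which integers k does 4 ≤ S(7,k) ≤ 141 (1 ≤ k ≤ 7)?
S(7,1)=1; S(7,2)=63; S(7,3)=301; S(7,4)=350; S(7,5)=140; S(7,6)=21; S(7,7)=1. So valid k = 2, 5, 6.
Final answer: 2, 5, 6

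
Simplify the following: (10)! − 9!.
3,265,920

Solution: (10)! − 9! = (10)·9! − 9! = (10−1)·9! = 9·9! = 3,265,920.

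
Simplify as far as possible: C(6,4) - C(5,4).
10
C(6,4) - C(5,4) = C(5,3) = 10.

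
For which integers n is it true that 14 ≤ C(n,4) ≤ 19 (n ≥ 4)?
C(5,4)=5; C(6,4)=15; C(7,4)=35. So valid n = 6.
Final answer: 6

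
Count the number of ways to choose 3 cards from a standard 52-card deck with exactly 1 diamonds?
13 diamonds and 39 non-diamonds: C(13,1) × C(39,2) = 13 × 741 = 9,633.

Answer: 9,633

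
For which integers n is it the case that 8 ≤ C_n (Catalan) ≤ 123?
4, 5
C_3=5; C_4=14; C_5=42; C_6=132. So valid n = 4, 5.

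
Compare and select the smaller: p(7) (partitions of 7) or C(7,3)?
p(7)

Explanation: Pentagonal recurrence p(n) = p(n−1) + p(n−2) − p(n−5) − p(n−7) + …: p(7) = p(6) + p(5) − p(2) − p(0) = 11 + 7 − 2 − 1 = 15; C(7,3) = 35.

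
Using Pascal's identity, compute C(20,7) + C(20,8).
203,490

Reasoning: C(20,7) + C(20,8) = C(21,8) = 203,490.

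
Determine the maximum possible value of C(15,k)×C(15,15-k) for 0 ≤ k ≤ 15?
41,409,225

C(15,k)·C(15,15-k) = C(15,k)², maximised at the centre k = 7: C(15,7)² = 41,409,225.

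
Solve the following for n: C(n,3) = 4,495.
31

C(n,3) = n(n−1)(n−2)/3! is increasing in n, and n(n−1)(n−2) = 3!·4,495 = 26,970 ≈ (n−1)^3 gives n ≈ 31.0. Check: C(29,3) = 3,654, C(30,3) = 4,060, C(31,3) = 4,495 ✓. So n = 31.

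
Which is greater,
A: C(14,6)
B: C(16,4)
A
A=C(14,6)=3,003, B=C(16,4)=1,820.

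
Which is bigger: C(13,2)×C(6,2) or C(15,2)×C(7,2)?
C(13,2)×C(6,2)=1,170, C(15,2)×C(7,2)=2,205.

Answer: C(15,2)×C(7,2)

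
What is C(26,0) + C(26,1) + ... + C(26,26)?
Sum of binomial coefficients = 2^26 = 67,108,864.

Answer: 67,108,864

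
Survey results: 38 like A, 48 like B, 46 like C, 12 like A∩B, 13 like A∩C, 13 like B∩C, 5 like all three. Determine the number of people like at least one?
99
|A∪B∪C| = 38+48+46-12-13-13+5 = 99.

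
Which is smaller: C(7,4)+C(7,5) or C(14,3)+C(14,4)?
First=56, Second=1,365.

Answer: C(7,4)+C(7,5)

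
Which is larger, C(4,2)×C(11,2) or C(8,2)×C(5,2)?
C(4,2)×C(11,2)

Working:
C(4,2)×C(11,2)=330, C(8,2)×C(5,2)=280.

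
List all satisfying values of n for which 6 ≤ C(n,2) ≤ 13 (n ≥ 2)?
4, 5

Working:
C(3,2)=3; C(4,2)=6; C(5,2)=10; C(6,2)=15. So valid n = 4, 5.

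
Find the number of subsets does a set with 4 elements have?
16

Solution: Each element can be included or excluded: 2^4 = 16.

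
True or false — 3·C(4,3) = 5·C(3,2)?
False
Absorption identity k·C(n,k) = n·C(n-1,k-1). LHS = 3·4 = 12; RHS = 5·3 = 15.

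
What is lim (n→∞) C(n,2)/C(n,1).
∞

Solution: C(n,2)/C(n,1) = (n-1)/2 → ∞ as n → ∞.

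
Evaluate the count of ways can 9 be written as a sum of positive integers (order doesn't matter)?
30
Pentagonal recurrence p(n) = p(n−1) + p(n−2) − p(n−5) − p(n−7) + …: p(9) = p(8) + p(7) − p(4) − p(2) = 22 + 15 − 5 − 2 = 30.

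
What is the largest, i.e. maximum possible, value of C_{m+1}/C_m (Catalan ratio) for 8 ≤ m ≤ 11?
46/13

Solution: C_{m+1}/C_m = 2(2m+1)/(m+2), which increases with m. Maximum at m = 11: 2·23/13 = 46/13.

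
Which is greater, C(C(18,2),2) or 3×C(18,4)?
C(C(18,2),2)
C(C(18,2),2)=11,628, 3×C(18,4)=9,180.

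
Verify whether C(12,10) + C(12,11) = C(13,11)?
Pascal's identity: LHS = 66 + 12 = 78; RHS = C(13,11) = 78. Both sides agree, so the statement holds.
Final answer: True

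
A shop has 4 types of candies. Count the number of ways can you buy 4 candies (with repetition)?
35

Explanation: Stars and bars: C(4+4-1, 4) = C(7, 4) = 35.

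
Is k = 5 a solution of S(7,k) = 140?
Yes

Reasoning: S(7,5) = 5·S(6,5) + S(6,4) = 5·15 + 65 = 140, which equals 140.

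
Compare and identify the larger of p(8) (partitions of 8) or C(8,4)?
C(8,4)

Solution: Pentagonal recurrence p(n) = p(n−1) + p(n−2) − p(n−5) − p(n−7) + …: p(8) = p(7) + p(6) − p(3) − p(1) = 15 + 11 − 3 − 1 = 22; C(8,4) = 70.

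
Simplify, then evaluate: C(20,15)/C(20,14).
2/5

C(n,k+1)/C(n,k) = (n−k)/(k+1). Here (20−14)/(14+1) = 6/15 = 2/5.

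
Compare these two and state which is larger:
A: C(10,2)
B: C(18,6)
B

Explanation: A=C(10,2)=45, B=C(18,6)=18,564.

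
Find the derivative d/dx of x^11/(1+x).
(11x^10(1+x) - x^11)/(1+x)²

Solution: Quotient rule: [11x^{10}(1+x) - x^11]/(1+x)².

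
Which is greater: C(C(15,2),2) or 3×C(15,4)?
C(C(15,2),2)

Reasoning: C(C(15,2),2)=5,460, 3×C(15,4)=4,095.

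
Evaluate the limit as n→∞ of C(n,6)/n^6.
1/720
C(n,6) ≈ n^6/6! for large n. Limit = 1/6! = 1/720.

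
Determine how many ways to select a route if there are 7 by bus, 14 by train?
By the addition principle: 7 + 14 = 21.
Final answer: 21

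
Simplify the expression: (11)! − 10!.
(11)! − 10! = (11)·10! − 10! = (11−1)·10! = 10·10! = 36,288,000.

Answer: 36,288,000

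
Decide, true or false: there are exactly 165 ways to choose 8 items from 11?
C(11,8) = 165.

Answer: True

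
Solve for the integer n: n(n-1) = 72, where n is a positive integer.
9

Solution: n² − n − 72 = 0, so n = (1 ± √(1 + 4·72))/2 = (1 ± √289)/2 = (1 ± 17)/2, i.e. n = 9 or n = -8. Taking the positive root, n = 9 (check: 9×8 = 72).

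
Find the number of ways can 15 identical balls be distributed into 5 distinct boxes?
3,876
C(15+5-1, 5-1) = C(19, 4) = 3,876.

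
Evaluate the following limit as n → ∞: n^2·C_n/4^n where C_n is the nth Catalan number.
∞

Reasoning: C_n ~ 4^n/(n^(3/2)√π), so n^2·C_n/4^n ~ n^(2 − 3/2)/√π → ∞.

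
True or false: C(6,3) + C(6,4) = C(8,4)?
False

Solution: Pascal's identity gives C(7,4) = 35, whereas C(8,4) = 70.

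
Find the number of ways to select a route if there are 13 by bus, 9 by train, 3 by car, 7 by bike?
32
By the addition principle: 13 + 9 + 3 + 7 = 32.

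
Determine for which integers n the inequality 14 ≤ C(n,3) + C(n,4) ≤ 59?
C(4,3)+C(4,4)=5; C(5,3)+C(5,4)=15; C(6,3)+C(6,4)=35; C(7,3)+C(7,4)=70. So valid n = 5, 6.

Answer: 5, 6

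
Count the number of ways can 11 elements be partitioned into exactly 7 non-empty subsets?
63,987

Explanation: This equals S(11,7), the Stirling number of the 2nd kind.
Using the Stirling recurrence: S(n,k) = k·S(n-1,k) + S(n-1,k-1)
S(11,7) = 7·S(10,7) + S(10,6)
         = 7·5880 + 22827
         = 41160 + 22827
         = 63,987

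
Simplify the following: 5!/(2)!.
60

Working:
This equals 5×4×3 = 60.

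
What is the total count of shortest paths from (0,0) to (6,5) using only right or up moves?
462

Solution: Choose 6 rights from 11 moves: C(11,6) = 462.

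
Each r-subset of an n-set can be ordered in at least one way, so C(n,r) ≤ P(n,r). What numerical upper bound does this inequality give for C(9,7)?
181,440

Working:
P(9,7) = 9·8·7·6·5·4·3 = 181,440, so C(9,7) ≤ 181,440. (The bound is loose by a factor of 7! = 5,040: C(9,7) = 181,440/5,040 = 36.)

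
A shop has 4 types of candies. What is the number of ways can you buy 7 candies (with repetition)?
Stars and bars: C(7+4-1, 7) = C(10, 7) = 120.
Final answer: 120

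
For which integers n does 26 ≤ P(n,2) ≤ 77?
6, 7, 8, 9

Explanation: P(5,2)=20; P(6,2)=30; P(7,2)=42; P(8,2)=56; P(9,2)=72; P(10,2)=90. So valid n = 6, 7, 8, 9.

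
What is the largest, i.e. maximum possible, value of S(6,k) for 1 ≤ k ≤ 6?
Row S(6,k) for k = 1..6 (via S(n,k) = k·S(n−1,k) + S(n−1,k−1)): 1, 31, 90, 65, 15, 1. The row is unimodal; maximum at k = 3: 90.

Answer: 90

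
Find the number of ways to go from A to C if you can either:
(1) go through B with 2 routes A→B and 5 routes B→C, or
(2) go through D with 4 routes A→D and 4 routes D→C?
26

Route via B: 2×5=10. Route via D: 4×4=16. Total: 26.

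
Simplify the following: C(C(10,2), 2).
C(10,2) = 45, then C(45, 2) = 990.
Final answer: 990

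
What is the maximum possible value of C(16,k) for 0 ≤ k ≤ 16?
12,870

Explanation: Maximum at k = 8: C(16,8) = 12,870.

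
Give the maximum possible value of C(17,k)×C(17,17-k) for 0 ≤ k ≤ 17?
590,976,100

Working:
C(17,k)·C(17,17-k) = C(17,k)², maximised at the centre k = 8: C(17,8)² = 590,976,100.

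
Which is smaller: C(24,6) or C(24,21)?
C(24,21)

Explanation: C(24,6)=134,596, C(24,21)=2,024.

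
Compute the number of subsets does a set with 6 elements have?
64

Solution: Each element can be included or excluded: 2^6 = 64.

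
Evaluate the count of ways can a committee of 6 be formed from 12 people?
924
C(12,6) = 12! / (6! × (12-6)!)
         = 12! / (6! × 6!)
         = 924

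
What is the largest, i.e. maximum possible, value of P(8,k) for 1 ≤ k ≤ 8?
P(8,k) increases in k, so maximum at k = 8: 8! = 40,320.

Answer: 40,320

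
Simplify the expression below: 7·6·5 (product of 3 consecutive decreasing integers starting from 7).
This is P(7,3) = 7!/(4)! = 210.
Final answer: 210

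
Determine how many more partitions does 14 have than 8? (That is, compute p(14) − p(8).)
113

Pentagonal recurrence p(n) = p(n−1) + p(n−2) − p(n−5) − p(n−7) + …: p(14) = p(13) + p(12) − p(9) − p(7) + p(2) = 101 + 77 − 30 − 15 + 2 = 135.
p(8) = p(7) + p(6) − p(3) − p(1) = 15 + 11 − 3 − 1 = 22.
Difference = 135 − 22 = 113.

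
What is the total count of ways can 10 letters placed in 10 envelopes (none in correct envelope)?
1,334,961

Using D(n) = (n-1)[D(n-1) + D(n-2)]:
D(10) = (10-1) × [D(9) + D(8)]
      = 9 × [133496 + 14833]
      = 9 × 148329
      = 1,334,961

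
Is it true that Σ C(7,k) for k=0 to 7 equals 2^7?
Binomial theorem: Σ C(7,k) = (1+1)^7 = 2^7 = 128; RHS 2^7 = 128.

Answer: True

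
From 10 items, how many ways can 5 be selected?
252

Explanation: C(10,5) = 10! / (5! × (10-5)!)
         = 10! / (5! × 5!)
         = 252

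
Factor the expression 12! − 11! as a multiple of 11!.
12! − 11! = 12·11! − 11! = (12 − 1)·11! = 11 × 11! = 439,084,800.

Answer: 11 × 11! = 439,084,800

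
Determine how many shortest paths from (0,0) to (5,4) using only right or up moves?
126

Reasoning: Choose 5 rights from 9 moves: C(9,5) = 126.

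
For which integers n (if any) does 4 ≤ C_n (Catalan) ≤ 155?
3, 4, 5, 6

Explanation: C_2=2; C_3=5; C_4=14; C_5=42; C_6=132; C_7=429. So valid n = 3, 4, 5, 6.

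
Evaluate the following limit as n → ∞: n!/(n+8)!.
0

Explanation: n!/(n+8)! = 1/[(n+1)(n+2)···(n+8)] → 0 as n → ∞.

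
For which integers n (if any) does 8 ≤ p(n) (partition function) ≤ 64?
6, 7, 8, 9, 10, 11

Explanation: Tabulating p(n) via p(n) = p(n−1) + p(n−2) − p(n−5) − p(n−7) + …: p(5)=7; p(6)=11; p(7)=15; p(8)=22; p(9)=30; p(10)=42; p(11)=56; p(12)=77. So valid n = 6, 7, 8, 9, 10, 11.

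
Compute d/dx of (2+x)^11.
11(2+x)^10
Using the power rule: d/dx (2+x)^11 = 11(2+x)^{10}.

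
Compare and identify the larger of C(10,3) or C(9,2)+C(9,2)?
C(10,3)=120; C(9,2)+C(9,2)=36+36=72.

Answer: C(10,3)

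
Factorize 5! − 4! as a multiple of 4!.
4 × 4! = 96
5! − 4! = 5·4! − 4! = (5 − 1)·4! = 4 × 4! = 96.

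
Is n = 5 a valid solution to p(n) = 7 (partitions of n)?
Yes

Working:
Pentagonal recurrence p(n) = p(n−1) + p(n−2) − p(n−5) − p(n−7) + …: p(5) = p(4) + p(3) − p(0) = 5 + 3 − 1 = 7, which equals 7.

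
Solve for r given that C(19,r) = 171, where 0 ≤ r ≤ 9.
2
C(19,r) is increasing for 0 ≤ r ≤ 9. Stepping up (C(19,r+1) = C(19,r)·(19−r)/(r+1)): C(19,1) = 19, C(19,2) = 171 ✓. So r = 2.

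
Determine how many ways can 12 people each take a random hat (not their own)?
176,214,841

Reasoning: Using D(n) = (n-1)[D(n-1) + D(n-2)]:
D(12) = (12-1) × [D(11) + D(10)]
      = 11 × [14684570 + 1334961]
      = 11 × 16019531
      = 176,214,841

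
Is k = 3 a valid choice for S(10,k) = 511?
No
S(10,3) = 3·S(9,3) + S(9,2) = 3·3,025 + 255 = 9,330, which does not equal 511.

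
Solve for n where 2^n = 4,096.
12

4,096 = 1,024 × 4 = 2^10 × 2^2 = 2^12, so n = 12.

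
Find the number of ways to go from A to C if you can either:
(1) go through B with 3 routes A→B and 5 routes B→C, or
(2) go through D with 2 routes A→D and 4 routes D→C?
23
Route via B: 3×5=15. Route via D: 2×4=8. Total: 23.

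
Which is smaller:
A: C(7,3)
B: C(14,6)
A
A=C(7,3)=35, B=C(14,6)=3,003.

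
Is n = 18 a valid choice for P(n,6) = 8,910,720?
No

Explanation: P(18,6) = 18·17·16·15·14·13 = 13,366,080, which does not equal 8,910,720.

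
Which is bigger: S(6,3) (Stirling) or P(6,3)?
P(6,3)

S(6,3) = 3·S(5,3) + S(5,2) = 3·25 + 15 = 90; P(6,3) = 120.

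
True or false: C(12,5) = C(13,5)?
LHS = C(12,5) = 792; RHS = C(13,5) = 1,287. 792 ≠ 1,287, so the statement does not hold.
Final answer: False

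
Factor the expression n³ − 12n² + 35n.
n³ − 12n² + 35n = n(n² − 12n + 35) = n(n − 5)(n − 7).

Answer: n(n − 5)(n − 7)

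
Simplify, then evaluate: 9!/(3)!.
This equals 9×8×...×4 = 60,480.
Final answer: 60,480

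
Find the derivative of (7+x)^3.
Using the power rule: d/dx (7+x)^3 = 3(7+x)^{2}.
Final answer: 3(7+x)^2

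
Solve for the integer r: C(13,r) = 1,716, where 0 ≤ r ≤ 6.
C(13,r) is increasing for 0 ≤ r ≤ 6. Stepping up (C(13,r+1) = C(13,r)·(13−r)/(r+1)): C(13,1) = 13, C(13,2) = 78, C(13,3) = 286, C(13,4) = 715, C(13,5) = 1,287, C(13,6) = 1,716 ✓. So r = 6.
Final answer: 6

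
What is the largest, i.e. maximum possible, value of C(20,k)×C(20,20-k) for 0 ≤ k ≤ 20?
C(20,k)·C(20,20-k) = C(20,k)², maximised at the centre k = 10: C(20,10)² = 34,134,779,536.

Answer: 34,134,779,536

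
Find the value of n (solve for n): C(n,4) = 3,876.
19
C(n,4) = n(n−1)(n−2)(n−3)/4! is increasing in n, and n(n−1)(n−2)(n−3) = 4!·3,876 = 93,024 ≈ (n−1.5)^4 gives n ≈ 19.0. Check: C(17,4) = 2,380, C(18,4) = 3,060, C(19,4) = 3,876 ✓. So n = 19.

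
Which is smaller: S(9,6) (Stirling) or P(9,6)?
S(9,6) = 6·S(8,6) + S(8,5) = 6·266 + 1,050 = 2,646; P(9,6) = 60,480.
Final answer: S(9,6)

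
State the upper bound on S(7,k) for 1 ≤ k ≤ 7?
350
Row S(7,k) for k = 1..7 (via S(n,k) = k·S(n−1,k) + S(n−1,k−1)): 1, 63, 301, 350, 140, 21, 1. The row is unimodal; maximum at k = 4: 350.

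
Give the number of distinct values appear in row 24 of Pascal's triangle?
13

Explanation: Row 24 has entries C(24,0)..C(24,24); by symmetry C(24,k)=C(24,24-k), giving 13 distinct values.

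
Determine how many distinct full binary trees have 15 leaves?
Using the Catalan number formula: C_n = C(2n, n) / (n+1)
C_14 = C(28, 14) / (14+1)
     = 40116600 / 15
     = 2,674,440
Final answer: 2,674,440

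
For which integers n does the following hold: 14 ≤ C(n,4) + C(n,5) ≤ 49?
6

C(5,4)+C(5,5)=6; C(6,4)+C(6,5)=21; C(7,4)+C(7,5)=56. So valid n = 6.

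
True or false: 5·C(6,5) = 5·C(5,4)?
False

Working:
Absorption identity k·C(n,k) = n·C(n-1,k-1). LHS = 5·6 = 30; RHS = 5·5 = 25.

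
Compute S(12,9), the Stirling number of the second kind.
22,275
Using the Stirling recurrence: S(n,k) = k·S(n-1,k) + S(n-1,k-1)
S(12,9) = 9·S(11,9) + S(11,8)
         = 9·1155 + 11880
         = 10395 + 11880
         = 22,275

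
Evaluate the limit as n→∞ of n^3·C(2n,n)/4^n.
∞
C(2n,n) ~ 4^n/√(πn), so n^3·C(2n,n)/4^n ~ n^(3 − 1/2)/√π → ∞.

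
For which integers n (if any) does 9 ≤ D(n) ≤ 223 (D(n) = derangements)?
4, 5

Using D(n) = (n−1)[D(n−1) + D(n−2)] with D(1)=0, D(2)=1: D(3)=2; D(4)=9; D(5)=44; D(6)=265. So valid n = 4, 5.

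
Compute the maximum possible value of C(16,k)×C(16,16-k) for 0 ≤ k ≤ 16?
C(16,k)·C(16,16-k) = C(16,k)², maximised at the centre k = 8: C(16,8)² = 165,636,900.
Final answer: 165,636,900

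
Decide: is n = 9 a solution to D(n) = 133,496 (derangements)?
Yes

Solution: D(9) = (9-1)·[D(8) + D(7)] = 8·[14,833 + 1,854] = 133,496, which equals 133,496.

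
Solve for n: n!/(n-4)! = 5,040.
10

n!/(n-4)! = n×(n-1)×(n-2)×(n-3), a product of 4 consecutive integers ≈ (n−1.5)^4. 5,040^(1/4) + 1.5 ≈ 9.9; check n = 10: 10×9×8×7 = 5,040 ✓. So n = 10.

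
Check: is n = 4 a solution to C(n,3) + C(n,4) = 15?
No

Explanation: C(4,3) + C(4,4) = 4 + 1 = 5, which does not equal 15.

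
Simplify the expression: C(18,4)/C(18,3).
C(n,k+1)/C(n,k) = (n−k)/(k+1). Here (18−3)/(3+1) = 15/4 = 15/4.
Final answer: 15/4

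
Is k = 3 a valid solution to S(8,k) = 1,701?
No

S(8,3) = 3·S(7,3) + S(7,2) = 3·301 + 63 = 966, which does not equal 1,701.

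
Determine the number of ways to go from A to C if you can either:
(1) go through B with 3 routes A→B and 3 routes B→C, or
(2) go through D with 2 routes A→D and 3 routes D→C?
Route via B: 3×3=9. Route via D: 2×3=6. Total: 15.

Answer: 15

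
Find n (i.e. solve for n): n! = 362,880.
n! is strictly increasing. 7! = 5,040, 8! = 40,320, 9! = 362,880 ✓. So n = 9.

Answer: 9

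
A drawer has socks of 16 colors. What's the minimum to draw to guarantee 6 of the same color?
81
Worst case: 5 of each = 80. One more: 81.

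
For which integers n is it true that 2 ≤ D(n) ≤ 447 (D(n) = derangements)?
3, 4, 5, 6
Using D(n) = (n−1)[D(n−1) + D(n−2)] with D(1)=0, D(2)=1: D(2)=1; D(3)=2; D(4)=9; D(5)=44; D(6)=265; D(7)=1,854. So valid n = 3, 4, 5, 6.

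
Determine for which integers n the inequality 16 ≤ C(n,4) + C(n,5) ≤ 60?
6, 7

C(5,4)+C(5,5)=6; C(6,4)+C(6,5)=21; C(7,4)+C(7,5)=56; C(8,4)+C(8,5)=126. So valid n = 6, 7.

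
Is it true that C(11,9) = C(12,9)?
LHS = C(11,9) = 55; RHS = C(12,9) = 220. 55 ≠ 220, so the statement does not hold.
Final answer: False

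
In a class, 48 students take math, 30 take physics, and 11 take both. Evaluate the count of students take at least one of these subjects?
67

Reasoning: |A∪B| = |A|+|B|-|A∩B| = 48+30-11 = 67.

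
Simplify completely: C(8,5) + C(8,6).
84
By Pascal's identity: C(9,6) = 84.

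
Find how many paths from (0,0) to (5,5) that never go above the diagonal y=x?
Counted by the Catalan number C_5: C_5 = C(10,5)/(5+1) = 252/6 = 42.
Final answer: 42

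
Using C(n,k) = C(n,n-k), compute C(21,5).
20,349

C(21,5) = C(21,16) = 20,349.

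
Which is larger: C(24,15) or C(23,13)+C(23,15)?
C(23,13)+C(23,15)

C(24,15)=1,307,504; C(23,13)+C(23,15)=1,144,066+490,314=1,634,380.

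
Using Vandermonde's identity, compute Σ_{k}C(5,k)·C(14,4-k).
3,876

= C(5+14,4) = C(19,4) = 3,876.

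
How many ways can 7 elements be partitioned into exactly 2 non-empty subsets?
This equals S(7,2), the Stirling number of the 2nd kind.
Using the Stirling recurrence: S(n,k) = k·S(n-1,k) + S(n-1,k-1)
S(7,2) = 2·S(6,2) + S(6,1)
         = 2·31 + 1
         = 62 + 1
         = 63
Final answer: 63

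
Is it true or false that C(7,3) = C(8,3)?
False

Explanation: LHS = C(7,3) = 35; RHS = C(8,3) = 56. 35 ≠ 56, so the statement does not hold.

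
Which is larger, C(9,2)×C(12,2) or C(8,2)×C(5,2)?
C(9,2)×C(12,2)=2,376, C(8,2)×C(5,2)=280.

Answer: C(9,2)×C(12,2)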